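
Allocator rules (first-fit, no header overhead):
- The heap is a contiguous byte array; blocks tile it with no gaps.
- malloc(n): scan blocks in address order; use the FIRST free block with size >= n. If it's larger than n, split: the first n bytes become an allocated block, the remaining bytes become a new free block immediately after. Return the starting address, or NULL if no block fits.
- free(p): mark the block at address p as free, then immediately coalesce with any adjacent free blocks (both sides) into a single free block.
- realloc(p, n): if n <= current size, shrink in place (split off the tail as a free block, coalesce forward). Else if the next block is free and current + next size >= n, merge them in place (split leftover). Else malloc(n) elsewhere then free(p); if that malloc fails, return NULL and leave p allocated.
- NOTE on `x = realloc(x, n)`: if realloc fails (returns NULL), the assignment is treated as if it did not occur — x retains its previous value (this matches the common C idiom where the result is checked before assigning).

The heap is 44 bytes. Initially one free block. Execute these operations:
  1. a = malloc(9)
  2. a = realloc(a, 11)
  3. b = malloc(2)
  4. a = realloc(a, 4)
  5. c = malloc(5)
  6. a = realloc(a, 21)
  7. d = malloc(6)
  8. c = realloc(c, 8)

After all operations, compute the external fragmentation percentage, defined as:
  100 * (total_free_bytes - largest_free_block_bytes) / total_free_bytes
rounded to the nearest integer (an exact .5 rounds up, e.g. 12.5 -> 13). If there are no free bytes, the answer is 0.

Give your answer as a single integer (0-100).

Answer: 60

Derivation:
Op 1: a = malloc(9) -> a = 0; heap: [0-8 ALLOC][9-43 FREE]
Op 2: a = realloc(a, 11) -> a = 0; heap: [0-10 ALLOC][11-43 FREE]
Op 3: b = malloc(2) -> b = 11; heap: [0-10 ALLOC][11-12 ALLOC][13-43 FREE]
Op 4: a = realloc(a, 4) -> a = 0; heap: [0-3 ALLOC][4-10 FREE][11-12 ALLOC][13-43 FREE]
Op 5: c = malloc(5) -> c = 4; heap: [0-3 ALLOC][4-8 ALLOC][9-10 FREE][11-12 ALLOC][13-43 FREE]
Op 6: a = realloc(a, 21) -> a = 13; heap: [0-3 FREE][4-8 ALLOC][9-10 FREE][11-12 ALLOC][13-33 ALLOC][34-43 FREE]
Op 7: d = malloc(6) -> d = 34; heap: [0-3 FREE][4-8 ALLOC][9-10 FREE][11-12 ALLOC][13-33 ALLOC][34-39 ALLOC][40-43 FREE]
Op 8: c = realloc(c, 8) -> NULL (c unchanged); heap: [0-3 FREE][4-8 ALLOC][9-10 FREE][11-12 ALLOC][13-33 ALLOC][34-39 ALLOC][40-43 FREE]
Free blocks: [4 2 4] total_free=10 largest=4 -> 100*(10-4)/10 = 600/10 = 60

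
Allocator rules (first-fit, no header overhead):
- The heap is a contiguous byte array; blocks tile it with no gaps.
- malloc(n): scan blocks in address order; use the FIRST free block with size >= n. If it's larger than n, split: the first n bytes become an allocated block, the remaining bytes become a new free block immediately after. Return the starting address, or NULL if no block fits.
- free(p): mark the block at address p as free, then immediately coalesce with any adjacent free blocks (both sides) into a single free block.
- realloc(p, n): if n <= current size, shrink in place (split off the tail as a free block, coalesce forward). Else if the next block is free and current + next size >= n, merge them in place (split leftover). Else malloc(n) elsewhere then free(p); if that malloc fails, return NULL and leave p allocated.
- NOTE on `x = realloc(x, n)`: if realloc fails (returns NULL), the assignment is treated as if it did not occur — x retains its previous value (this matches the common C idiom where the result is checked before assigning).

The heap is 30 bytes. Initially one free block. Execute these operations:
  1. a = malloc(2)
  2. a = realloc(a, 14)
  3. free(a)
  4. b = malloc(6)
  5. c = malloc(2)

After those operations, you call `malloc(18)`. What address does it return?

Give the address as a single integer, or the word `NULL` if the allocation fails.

Answer: 8

Derivation:
Op 1: a = malloc(2) -> a = 0; heap: [0-1 ALLOC][2-29 FREE]
Op 2: a = realloc(a, 14) -> a = 0; heap: [0-13 ALLOC][14-29 FREE]
Op 3: free(a) -> (freed a); heap: [0-29 FREE]
Op 4: b = malloc(6) -> b = 0; heap: [0-5 ALLOC][6-29 FREE]
Op 5: c = malloc(2) -> c = 6; heap: [0-5 ALLOC][6-7 ALLOC][8-29 FREE]
malloc(18): first-fit scan over [0-5 ALLOC][6-7 ALLOC][8-29 FREE] -> 8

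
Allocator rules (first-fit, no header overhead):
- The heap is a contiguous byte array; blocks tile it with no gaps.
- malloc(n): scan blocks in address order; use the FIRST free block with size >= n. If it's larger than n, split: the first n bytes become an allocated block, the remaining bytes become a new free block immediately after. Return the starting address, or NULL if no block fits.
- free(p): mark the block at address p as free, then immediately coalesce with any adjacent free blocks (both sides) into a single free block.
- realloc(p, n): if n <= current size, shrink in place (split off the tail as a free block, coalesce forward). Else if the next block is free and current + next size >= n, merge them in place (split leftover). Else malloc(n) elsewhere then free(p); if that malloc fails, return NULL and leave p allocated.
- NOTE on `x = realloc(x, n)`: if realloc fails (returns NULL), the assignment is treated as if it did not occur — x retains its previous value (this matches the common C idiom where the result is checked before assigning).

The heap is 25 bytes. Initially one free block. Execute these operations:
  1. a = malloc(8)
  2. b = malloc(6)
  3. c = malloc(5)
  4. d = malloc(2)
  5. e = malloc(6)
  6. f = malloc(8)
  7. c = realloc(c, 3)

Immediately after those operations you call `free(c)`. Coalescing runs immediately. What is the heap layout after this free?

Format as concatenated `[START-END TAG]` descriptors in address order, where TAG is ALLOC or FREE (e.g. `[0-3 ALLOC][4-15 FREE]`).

Op 1: a = malloc(8) -> a = 0; heap: [0-7 ALLOC][8-24 FREE]
Op 2: b = malloc(6) -> b = 8; heap: [0-7 ALLOC][8-13 ALLOC][14-24 FREE]
Op 3: c = malloc(5) -> c = 14; heap: [0-7 ALLOC][8-13 ALLOC][14-18 ALLOC][19-24 FREE]
Op 4: d = malloc(2) -> d = 19; heap: [0-7 ALLOC][8-13 ALLOC][14-18 ALLOC][19-20 ALLOC][21-24 FREE]
Op 5: e = malloc(6) -> e = NULL; heap: [0-7 ALLOC][8-13 ALLOC][14-18 ALLOC][19-20 ALLOC][21-24 FREE]
Op 6: f = malloc(8) -> f = NULL; heap: [0-7 ALLOC][8-13 ALLOC][14-18 ALLOC][19-20 ALLOC][21-24 FREE]
Op 7: c = realloc(c, 3) -> c = 14; heap: [0-7 ALLOC][8-13 ALLOC][14-16 ALLOC][17-18 FREE][19-20 ALLOC][21-24 FREE]
free(c): c = 14 -> block [14-16 ALLOC]; mark free, coalesce with adjacent free neighbors -> [0-7 ALLOC][8-13 ALLOC][14-18 FREE][19-20 ALLOC][21-24 FREE]

Answer: [0-7 ALLOC][8-13 ALLOC][14-18 FREE][19-20 ALLOC][21-24 FREE]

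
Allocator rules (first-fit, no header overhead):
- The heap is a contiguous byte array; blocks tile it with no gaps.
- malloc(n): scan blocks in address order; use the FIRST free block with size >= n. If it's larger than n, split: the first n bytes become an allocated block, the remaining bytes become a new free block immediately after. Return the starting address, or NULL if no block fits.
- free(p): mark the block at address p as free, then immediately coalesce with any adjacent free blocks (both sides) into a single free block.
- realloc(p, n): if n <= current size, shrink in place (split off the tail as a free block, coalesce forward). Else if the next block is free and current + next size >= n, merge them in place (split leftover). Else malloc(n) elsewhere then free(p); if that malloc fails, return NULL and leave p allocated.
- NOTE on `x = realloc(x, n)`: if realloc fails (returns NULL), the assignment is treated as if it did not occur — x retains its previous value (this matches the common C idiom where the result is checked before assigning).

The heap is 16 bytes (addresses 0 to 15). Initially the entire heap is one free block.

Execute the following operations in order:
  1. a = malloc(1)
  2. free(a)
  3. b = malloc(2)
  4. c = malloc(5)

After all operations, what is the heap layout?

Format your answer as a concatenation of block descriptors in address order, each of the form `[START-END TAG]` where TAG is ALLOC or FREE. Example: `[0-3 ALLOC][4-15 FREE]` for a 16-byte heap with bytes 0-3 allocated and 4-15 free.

Answer: [0-1 ALLOC][2-6 ALLOC][7-15 FREE]

Derivation:
Op 1: a = malloc(1) -> a = 0; heap: [0-0 ALLOC][1-15 FREE]
Op 2: free(a) -> (freed a); heap: [0-15 FREE]
Op 3: b = malloc(2) -> b = 0; heap: [0-1 ALLOC][2-15 FREE]
Op 4: c = malloc(5) -> c = 2; heap: [0-1 ALLOC][2-6 ALLOC][7-15 FREE]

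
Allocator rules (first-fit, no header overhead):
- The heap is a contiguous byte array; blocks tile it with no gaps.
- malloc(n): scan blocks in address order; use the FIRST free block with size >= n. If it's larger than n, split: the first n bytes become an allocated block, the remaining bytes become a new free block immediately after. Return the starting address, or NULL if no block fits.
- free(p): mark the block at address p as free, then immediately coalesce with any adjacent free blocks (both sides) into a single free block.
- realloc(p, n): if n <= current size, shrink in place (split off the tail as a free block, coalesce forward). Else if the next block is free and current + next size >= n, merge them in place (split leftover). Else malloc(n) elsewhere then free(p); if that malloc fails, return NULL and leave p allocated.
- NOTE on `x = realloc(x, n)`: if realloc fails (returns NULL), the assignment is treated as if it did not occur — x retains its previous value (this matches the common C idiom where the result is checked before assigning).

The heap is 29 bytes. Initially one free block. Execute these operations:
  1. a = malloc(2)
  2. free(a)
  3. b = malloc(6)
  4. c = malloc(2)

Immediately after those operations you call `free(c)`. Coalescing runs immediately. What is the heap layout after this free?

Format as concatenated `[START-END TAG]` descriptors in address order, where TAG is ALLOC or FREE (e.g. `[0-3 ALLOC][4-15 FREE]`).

Op 1: a = malloc(2) -> a = 0; heap: [0-1 ALLOC][2-28 FREE]
Op 2: free(a) -> (freed a); heap: [0-28 FREE]
Op 3: b = malloc(6) -> b = 0; heap: [0-5 ALLOC][6-28 FREE]
Op 4: c = malloc(2) -> c = 6; heap: [0-5 ALLOC][6-7 ALLOC][8-28 FREE]
free(c): c = 6 -> block [6-7 ALLOC]; mark free, coalesce with adjacent free neighbors -> [0-5 ALLOC][6-28 FREE]

Answer: [0-5 ALLOC][6-28 FREE]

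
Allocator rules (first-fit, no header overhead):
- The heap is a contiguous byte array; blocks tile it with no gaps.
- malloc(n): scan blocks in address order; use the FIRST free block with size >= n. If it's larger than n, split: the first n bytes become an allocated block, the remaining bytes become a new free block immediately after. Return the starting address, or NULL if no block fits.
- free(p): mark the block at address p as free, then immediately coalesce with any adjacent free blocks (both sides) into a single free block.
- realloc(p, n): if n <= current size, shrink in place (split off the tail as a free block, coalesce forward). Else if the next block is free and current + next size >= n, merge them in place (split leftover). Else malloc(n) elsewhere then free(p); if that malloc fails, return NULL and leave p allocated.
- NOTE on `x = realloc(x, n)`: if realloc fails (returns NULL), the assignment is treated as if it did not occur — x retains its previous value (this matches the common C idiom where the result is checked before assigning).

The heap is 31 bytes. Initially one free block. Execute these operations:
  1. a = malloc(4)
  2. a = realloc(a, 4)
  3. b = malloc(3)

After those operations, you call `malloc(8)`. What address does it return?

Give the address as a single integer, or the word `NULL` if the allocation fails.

Op 1: a = malloc(4) -> a = 0; heap: [0-3 ALLOC][4-30 FREE]
Op 2: a = realloc(a, 4) -> a = 0; heap: [0-3 ALLOC][4-30 FREE]
Op 3: b = malloc(3) -> b = 4; heap: [0-3 ALLOC][4-6 ALLOC][7-30 FREE]
malloc(8): first-fit scan over [0-3 ALLOC][4-6 ALLOC][7-30 FREE] -> 7

Answer: 7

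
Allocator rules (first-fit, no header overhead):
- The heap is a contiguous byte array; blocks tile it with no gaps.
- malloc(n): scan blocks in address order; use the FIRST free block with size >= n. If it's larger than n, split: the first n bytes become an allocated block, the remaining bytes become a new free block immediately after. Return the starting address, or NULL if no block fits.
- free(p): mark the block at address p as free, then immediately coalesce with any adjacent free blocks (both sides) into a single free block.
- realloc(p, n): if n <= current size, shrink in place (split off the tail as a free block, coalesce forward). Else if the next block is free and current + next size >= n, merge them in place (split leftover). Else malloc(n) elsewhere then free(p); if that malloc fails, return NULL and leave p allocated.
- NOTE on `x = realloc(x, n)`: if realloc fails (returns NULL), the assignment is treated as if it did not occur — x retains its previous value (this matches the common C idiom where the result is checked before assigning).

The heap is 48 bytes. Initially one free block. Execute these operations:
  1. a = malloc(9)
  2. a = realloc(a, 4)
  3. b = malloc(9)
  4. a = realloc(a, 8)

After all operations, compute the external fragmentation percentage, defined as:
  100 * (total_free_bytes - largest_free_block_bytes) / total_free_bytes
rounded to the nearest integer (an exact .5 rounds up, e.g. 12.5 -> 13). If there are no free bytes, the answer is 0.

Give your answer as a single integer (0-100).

Answer: 13

Derivation:
Op 1: a = malloc(9) -> a = 0; heap: [0-8 ALLOC][9-47 FREE]
Op 2: a = realloc(a, 4) -> a = 0; heap: [0-3 ALLOC][4-47 FREE]
Op 3: b = malloc(9) -> b = 4; heap: [0-3 ALLOC][4-12 ALLOC][13-47 FREE]
Op 4: a = realloc(a, 8) -> a = 13; heap: [0-3 FREE][4-12 ALLOC][13-20 ALLOC][21-47 FREE]
Free blocks: [4 27] total_free=31 largest=27 -> 100*(31-27)/31 = 400/31 ≈ 12.903 -> rounds to 13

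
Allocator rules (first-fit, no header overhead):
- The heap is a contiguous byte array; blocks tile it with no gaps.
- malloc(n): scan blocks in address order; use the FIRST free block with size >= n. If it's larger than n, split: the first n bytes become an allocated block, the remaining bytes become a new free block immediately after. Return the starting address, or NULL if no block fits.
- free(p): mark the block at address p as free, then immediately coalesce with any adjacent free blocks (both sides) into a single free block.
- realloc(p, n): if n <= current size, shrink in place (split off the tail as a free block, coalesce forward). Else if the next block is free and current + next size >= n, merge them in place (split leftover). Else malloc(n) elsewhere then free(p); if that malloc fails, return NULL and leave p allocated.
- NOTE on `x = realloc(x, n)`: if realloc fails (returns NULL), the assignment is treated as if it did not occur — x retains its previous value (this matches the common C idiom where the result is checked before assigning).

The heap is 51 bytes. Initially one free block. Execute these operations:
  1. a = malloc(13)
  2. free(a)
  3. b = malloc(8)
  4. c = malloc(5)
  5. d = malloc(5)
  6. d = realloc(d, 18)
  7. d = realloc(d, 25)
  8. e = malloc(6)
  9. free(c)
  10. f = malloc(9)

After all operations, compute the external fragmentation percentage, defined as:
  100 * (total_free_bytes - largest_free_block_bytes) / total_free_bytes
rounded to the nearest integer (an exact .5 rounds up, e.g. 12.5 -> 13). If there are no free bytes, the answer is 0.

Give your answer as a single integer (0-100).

Answer: 42

Derivation:
Op 1: a = malloc(13) -> a = 0; heap: [0-12 ALLOC][13-50 FREE]
Op 2: free(a) -> (freed a); heap: [0-50 FREE]
Op 3: b = malloc(8) -> b = 0; heap: [0-7 ALLOC][8-50 FREE]
Op 4: c = malloc(5) -> c = 8; heap: [0-7 ALLOC][8-12 ALLOC][13-50 FREE]
Op 5: d = malloc(5) -> d = 13; heap: [0-7 ALLOC][8-12 ALLOC][13-17 ALLOC][18-50 FREE]
Op 6: d = realloc(d, 18) -> d = 13; heap: [0-7 ALLOC][8-12 ALLOC][13-30 ALLOC][31-50 FREE]
Op 7: d = realloc(d, 25) -> d = 13; heap: [0-7 ALLOC][8-12 ALLOC][13-37 ALLOC][38-50 FREE]
Op 8: e = malloc(6) -> e = 38; heap: [0-7 ALLOC][8-12 ALLOC][13-37 ALLOC][38-43 ALLOC][44-50 FREE]
Op 9: free(c) -> (freed c); heap: [0-7 ALLOC][8-12 FREE][13-37 ALLOC][38-43 ALLOC][44-50 FREE]
Op 10: f = malloc(9) -> f = NULL; heap: [0-7 ALLOC][8-12 FREE][13-37 ALLOC][38-43 ALLOC][44-50 FREE]
Free blocks: [5 7] total_free=12 largest=7 -> 100*(12-7)/12 = 500/12 ≈ 41.667 -> rounds to 42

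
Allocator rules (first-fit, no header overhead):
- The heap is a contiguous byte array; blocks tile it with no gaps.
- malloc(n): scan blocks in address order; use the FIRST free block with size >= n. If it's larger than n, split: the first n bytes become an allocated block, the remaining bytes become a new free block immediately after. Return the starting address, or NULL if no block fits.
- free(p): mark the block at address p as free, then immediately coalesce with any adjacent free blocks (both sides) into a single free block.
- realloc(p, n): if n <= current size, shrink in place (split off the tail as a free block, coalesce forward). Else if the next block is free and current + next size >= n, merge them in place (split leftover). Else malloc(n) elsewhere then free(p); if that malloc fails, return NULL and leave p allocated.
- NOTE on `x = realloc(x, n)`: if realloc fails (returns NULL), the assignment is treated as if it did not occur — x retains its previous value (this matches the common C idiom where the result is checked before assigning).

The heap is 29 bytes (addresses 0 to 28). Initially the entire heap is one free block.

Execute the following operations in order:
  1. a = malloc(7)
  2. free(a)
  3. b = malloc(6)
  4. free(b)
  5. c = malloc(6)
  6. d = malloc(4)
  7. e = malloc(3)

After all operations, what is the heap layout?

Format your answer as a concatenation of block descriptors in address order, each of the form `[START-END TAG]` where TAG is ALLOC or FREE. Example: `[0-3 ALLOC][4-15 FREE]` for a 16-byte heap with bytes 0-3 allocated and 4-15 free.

Op 1: a = malloc(7) -> a = 0; heap: [0-6 ALLOC][7-28 FREE]
Op 2: free(a) -> (freed a); heap: [0-28 FREE]
Op 3: b = malloc(6) -> b = 0; heap: [0-5 ALLOC][6-28 FREE]
Op 4: free(b) -> (freed b); heap: [0-28 FREE]
Op 5: c = malloc(6) -> c = 0; heap: [0-5 ALLOC][6-28 FREE]
Op 6: d = malloc(4) -> d = 6; heap: [0-5 ALLOC][6-9 ALLOC][10-28 FREE]
Op 7: e = malloc(3) -> e = 10; heap: [0-5 ALLOC][6-9 ALLOC][10-12 ALLOC][13-28 FREE]

Answer: [0-5 ALLOC][6-9 ALLOC][10-12 ALLOC][13-28 FREE]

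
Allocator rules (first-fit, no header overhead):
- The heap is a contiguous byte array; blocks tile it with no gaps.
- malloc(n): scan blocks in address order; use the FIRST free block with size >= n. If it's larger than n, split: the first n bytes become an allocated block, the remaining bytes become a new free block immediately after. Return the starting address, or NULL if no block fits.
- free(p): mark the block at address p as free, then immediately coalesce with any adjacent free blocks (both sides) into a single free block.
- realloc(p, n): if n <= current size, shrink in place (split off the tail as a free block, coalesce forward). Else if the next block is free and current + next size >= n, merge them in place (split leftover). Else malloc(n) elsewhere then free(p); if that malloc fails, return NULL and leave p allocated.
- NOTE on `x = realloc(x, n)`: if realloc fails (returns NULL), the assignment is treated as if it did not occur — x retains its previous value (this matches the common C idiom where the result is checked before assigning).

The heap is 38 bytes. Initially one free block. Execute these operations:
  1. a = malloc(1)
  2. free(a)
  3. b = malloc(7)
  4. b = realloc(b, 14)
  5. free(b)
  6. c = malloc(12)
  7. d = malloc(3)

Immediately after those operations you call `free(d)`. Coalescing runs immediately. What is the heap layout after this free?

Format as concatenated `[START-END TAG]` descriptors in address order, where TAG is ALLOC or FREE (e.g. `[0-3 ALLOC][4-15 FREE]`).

Answer: [0-11 ALLOC][12-37 FREE]

Derivation:
Op 1: a = malloc(1) -> a = 0; heap: [0-0 ALLOC][1-37 FREE]
Op 2: free(a) -> (freed a); heap: [0-37 FREE]
Op 3: b = malloc(7) -> b = 0; heap: [0-6 ALLOC][7-37 FREE]
Op 4: b = realloc(b, 14) -> b = 0; heap: [0-13 ALLOC][14-37 FREE]
Op 5: free(b) -> (freed b); heap: [0-37 FREE]
Op 6: c = malloc(12) -> c = 0; heap: [0-11 ALLOC][12-37 FREE]
Op 7: d = malloc(3) -> d = 12; heap: [0-11 ALLOC][12-14 ALLOC][15-37 FREE]
free(d): d = 12 -> block [12-14 ALLOC]; mark free, coalesce with adjacent free neighbors -> [0-11 ALLOC][12-37 FREE]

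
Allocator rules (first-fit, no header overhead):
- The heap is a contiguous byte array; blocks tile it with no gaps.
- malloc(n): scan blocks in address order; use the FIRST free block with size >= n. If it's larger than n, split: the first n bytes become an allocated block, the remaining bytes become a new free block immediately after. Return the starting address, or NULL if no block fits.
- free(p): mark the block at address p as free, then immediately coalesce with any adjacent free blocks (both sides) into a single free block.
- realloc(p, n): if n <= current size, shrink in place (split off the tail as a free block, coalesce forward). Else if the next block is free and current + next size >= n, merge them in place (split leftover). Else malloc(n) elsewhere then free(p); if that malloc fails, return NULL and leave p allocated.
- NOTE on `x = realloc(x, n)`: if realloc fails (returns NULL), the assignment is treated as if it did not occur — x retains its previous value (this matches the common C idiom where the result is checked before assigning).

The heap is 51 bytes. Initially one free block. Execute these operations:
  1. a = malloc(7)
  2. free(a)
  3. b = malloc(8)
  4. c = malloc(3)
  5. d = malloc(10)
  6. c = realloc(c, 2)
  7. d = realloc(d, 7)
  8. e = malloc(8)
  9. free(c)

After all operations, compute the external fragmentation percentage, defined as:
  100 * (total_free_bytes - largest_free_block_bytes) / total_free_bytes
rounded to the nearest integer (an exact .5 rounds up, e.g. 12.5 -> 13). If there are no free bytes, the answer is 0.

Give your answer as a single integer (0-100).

Answer: 11

Derivation:
Op 1: a = malloc(7) -> a = 0; heap: [0-6 ALLOC][7-50 FREE]
Op 2: free(a) -> (freed a); heap: [0-50 FREE]
Op 3: b = malloc(8) -> b = 0; heap: [0-7 ALLOC][8-50 FREE]
Op 4: c = malloc(3) -> c = 8; heap: [0-7 ALLOC][8-10 ALLOC][11-50 FREE]
Op 5: d = malloc(10) -> d = 11; heap: [0-7 ALLOC][8-10 ALLOC][11-20 ALLOC][21-50 FREE]
Op 6: c = realloc(c, 2) -> c = 8; heap: [0-7 ALLOC][8-9 ALLOC][10-10 FREE][11-20 ALLOC][21-50 FREE]
Op 7: d = realloc(d, 7) -> d = 11; heap: [0-7 ALLOC][8-9 ALLOC][10-10 FREE][11-17 ALLOC][18-50 FREE]
Op 8: e = malloc(8) -> e = 18; heap: [0-7 ALLOC][8-9 ALLOC][10-10 FREE][11-17 ALLOC][18-25 ALLOC][26-50 FREE]
Op 9: free(c) -> (freed c); heap: [0-7 ALLOC][8-10 FREE][11-17 ALLOC][18-25 ALLOC][26-50 FREE]
Free blocks: [3 25] total_free=28 largest=25 -> 100*(28-25)/28 = 300/28 ≈ 10.714 -> rounds to 11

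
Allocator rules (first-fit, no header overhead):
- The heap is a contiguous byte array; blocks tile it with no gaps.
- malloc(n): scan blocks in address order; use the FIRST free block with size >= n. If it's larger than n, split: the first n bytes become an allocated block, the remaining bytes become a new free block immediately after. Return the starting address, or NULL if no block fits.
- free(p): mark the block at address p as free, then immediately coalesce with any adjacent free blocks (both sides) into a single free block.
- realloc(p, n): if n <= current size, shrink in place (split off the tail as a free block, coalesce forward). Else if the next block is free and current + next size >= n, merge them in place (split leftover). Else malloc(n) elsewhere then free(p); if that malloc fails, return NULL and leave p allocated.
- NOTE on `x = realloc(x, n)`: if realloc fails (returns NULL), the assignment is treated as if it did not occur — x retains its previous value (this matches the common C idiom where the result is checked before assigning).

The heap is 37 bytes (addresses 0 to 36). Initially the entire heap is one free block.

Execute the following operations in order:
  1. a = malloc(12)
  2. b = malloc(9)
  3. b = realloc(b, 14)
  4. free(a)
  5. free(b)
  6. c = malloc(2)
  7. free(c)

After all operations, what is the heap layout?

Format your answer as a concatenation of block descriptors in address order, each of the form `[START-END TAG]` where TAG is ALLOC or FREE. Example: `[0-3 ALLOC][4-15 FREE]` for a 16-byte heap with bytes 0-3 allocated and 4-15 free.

Answer: [0-36 FREE]

Derivation:
Op 1: a = malloc(12) -> a = 0; heap: [0-11 ALLOC][12-36 FREE]
Op 2: b = malloc(9) -> b = 12; heap: [0-11 ALLOC][12-20 ALLOC][21-36 FREE]
Op 3: b = realloc(b, 14) -> b = 12; heap: [0-11 ALLOC][12-25 ALLOC][26-36 FREE]
Op 4: free(a) -> (freed a); heap: [0-11 FREE][12-25 ALLOC][26-36 FREE]
Op 5: free(b) -> (freed b); heap: [0-36 FREE]
Op 6: c = malloc(2) -> c = 0; heap: [0-1 ALLOC][2-36 FREE]
Op 7: free(c) -> (freed c); heap: [0-36 FREE]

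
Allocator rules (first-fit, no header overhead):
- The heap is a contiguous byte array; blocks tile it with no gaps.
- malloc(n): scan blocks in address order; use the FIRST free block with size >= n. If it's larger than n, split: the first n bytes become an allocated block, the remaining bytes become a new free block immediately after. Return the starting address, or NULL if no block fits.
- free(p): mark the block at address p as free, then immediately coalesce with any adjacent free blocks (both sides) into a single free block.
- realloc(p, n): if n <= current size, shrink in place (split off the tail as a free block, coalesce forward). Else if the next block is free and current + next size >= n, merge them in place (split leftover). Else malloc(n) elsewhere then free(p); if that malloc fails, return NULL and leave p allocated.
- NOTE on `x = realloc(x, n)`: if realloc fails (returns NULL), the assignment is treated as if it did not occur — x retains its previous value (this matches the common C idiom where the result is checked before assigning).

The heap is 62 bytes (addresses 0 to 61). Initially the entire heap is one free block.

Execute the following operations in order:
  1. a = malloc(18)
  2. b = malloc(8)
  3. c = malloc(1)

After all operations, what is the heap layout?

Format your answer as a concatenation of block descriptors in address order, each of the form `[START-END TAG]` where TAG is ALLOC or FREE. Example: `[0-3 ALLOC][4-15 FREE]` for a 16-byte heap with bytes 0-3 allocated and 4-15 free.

Answer: [0-17 ALLOC][18-25 ALLOC][26-26 ALLOC][27-61 FREE]

Derivation:
Op 1: a = malloc(18) -> a = 0; heap: [0-17 ALLOC][18-61 FREE]
Op 2: b = malloc(8) -> b = 18; heap: [0-17 ALLOC][18-25 ALLOC][26-61 FREE]
Op 3: c = malloc(1) -> c = 26; heap: [0-17 ALLOC][18-25 ALLOC][26-26 ALLOC][27-61 FREE]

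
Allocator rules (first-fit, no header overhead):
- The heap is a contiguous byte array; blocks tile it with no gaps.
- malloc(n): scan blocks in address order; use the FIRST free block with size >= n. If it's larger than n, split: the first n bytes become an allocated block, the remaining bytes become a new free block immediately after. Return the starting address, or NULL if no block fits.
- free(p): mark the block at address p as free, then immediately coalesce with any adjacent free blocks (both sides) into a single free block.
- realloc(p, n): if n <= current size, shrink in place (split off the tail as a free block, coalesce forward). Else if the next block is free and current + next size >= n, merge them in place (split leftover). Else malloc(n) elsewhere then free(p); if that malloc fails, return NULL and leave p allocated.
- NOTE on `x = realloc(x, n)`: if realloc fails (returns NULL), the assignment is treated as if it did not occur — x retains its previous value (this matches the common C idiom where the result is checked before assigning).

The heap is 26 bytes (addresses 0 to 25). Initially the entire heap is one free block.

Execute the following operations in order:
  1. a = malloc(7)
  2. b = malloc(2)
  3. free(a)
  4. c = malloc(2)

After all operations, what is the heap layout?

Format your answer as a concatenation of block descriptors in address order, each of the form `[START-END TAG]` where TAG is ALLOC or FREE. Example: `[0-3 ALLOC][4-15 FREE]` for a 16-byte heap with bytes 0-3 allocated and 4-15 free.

Answer: [0-1 ALLOC][2-6 FREE][7-8 ALLOC][9-25 FREE]

Derivation:
Op 1: a = malloc(7) -> a = 0; heap: [0-6 ALLOC][7-25 FREE]
Op 2: b = malloc(2) -> b = 7; heap: [0-6 ALLOC][7-8 ALLOC][9-25 FREE]
Op 3: free(a) -> (freed a); heap: [0-6 FREE][7-8 ALLOC][9-25 FREE]
Op 4: c = malloc(2) -> c = 0; heap: [0-1 ALLOC][2-6 FREE][7-8 ALLOC][9-25 FREE]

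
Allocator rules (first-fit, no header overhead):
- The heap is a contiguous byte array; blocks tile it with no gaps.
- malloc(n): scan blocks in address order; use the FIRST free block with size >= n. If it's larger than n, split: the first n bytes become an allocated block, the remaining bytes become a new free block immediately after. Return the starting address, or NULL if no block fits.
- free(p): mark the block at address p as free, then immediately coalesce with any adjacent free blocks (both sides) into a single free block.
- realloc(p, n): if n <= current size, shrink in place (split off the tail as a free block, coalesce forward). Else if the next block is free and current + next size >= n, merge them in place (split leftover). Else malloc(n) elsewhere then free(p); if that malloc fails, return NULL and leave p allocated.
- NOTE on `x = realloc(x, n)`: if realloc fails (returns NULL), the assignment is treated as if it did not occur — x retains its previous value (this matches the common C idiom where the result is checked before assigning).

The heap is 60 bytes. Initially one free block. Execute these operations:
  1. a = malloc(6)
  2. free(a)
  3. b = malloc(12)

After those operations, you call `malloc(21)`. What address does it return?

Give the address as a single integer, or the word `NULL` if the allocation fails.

Op 1: a = malloc(6) -> a = 0; heap: [0-5 ALLOC][6-59 FREE]
Op 2: free(a) -> (freed a); heap: [0-59 FREE]
Op 3: b = malloc(12) -> b = 0; heap: [0-11 ALLOC][12-59 FREE]
malloc(21): first-fit scan over [0-11 ALLOC][12-59 FREE] -> 12

Answer: 12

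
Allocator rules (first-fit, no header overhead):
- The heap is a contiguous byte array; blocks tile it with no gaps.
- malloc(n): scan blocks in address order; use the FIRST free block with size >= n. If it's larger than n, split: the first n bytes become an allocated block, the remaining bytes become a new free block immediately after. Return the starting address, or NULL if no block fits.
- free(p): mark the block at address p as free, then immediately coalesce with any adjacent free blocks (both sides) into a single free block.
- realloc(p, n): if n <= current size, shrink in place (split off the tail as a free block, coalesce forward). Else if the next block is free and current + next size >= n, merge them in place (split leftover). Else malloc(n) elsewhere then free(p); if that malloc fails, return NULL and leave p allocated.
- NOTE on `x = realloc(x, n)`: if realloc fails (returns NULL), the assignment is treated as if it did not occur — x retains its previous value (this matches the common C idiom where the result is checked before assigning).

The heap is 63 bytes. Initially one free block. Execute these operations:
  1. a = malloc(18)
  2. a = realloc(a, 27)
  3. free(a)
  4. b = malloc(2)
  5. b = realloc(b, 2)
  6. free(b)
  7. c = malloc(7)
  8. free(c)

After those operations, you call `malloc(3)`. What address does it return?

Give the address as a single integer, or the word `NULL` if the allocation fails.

Op 1: a = malloc(18) -> a = 0; heap: [0-17 ALLOC][18-62 FREE]
Op 2: a = realloc(a, 27) -> a = 0; heap: [0-26 ALLOC][27-62 FREE]
Op 3: free(a) -> (freed a); heap: [0-62 FREE]
Op 4: b = malloc(2) -> b = 0; heap: [0-1 ALLOC][2-62 FREE]
Op 5: b = realloc(b, 2) -> b = 0; heap: [0-1 ALLOC][2-62 FREE]
Op 6: free(b) -> (freed b); heap: [0-62 FREE]
Op 7: c = malloc(7) -> c = 0; heap: [0-6 ALLOC][7-62 FREE]
Op 8: free(c) -> (freed c); heap: [0-62 FREE]
malloc(3): first-fit scan over [0-62 FREE] -> 0

Answer: 0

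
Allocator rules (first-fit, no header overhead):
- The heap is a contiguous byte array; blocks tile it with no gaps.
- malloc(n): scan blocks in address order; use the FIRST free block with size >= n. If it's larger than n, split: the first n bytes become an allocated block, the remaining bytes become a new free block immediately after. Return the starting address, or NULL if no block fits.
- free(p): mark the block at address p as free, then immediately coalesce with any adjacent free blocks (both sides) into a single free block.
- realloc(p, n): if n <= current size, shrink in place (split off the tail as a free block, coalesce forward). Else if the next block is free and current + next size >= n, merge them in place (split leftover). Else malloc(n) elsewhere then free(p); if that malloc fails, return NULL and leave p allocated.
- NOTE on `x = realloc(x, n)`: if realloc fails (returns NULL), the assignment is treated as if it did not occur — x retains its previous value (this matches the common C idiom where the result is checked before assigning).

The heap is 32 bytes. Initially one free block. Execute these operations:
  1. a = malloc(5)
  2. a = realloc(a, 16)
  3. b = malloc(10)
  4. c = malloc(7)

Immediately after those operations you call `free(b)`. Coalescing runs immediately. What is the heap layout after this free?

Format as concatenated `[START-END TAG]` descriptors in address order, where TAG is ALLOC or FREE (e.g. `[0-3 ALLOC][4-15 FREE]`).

Answer: [0-15 ALLOC][16-31 FREE]

Derivation:
Op 1: a = malloc(5) -> a = 0; heap: [0-4 ALLOC][5-31 FREE]
Op 2: a = realloc(a, 16) -> a = 0; heap: [0-15 ALLOC][16-31 FREE]
Op 3: b = malloc(10) -> b = 16; heap: [0-15 ALLOC][16-25 ALLOC][26-31 FREE]
Op 4: c = malloc(7) -> c = NULL; heap: [0-15 ALLOC][16-25 ALLOC][26-31 FREE]
free(b): b = 16 -> block [16-25 ALLOC]; mark free, coalesce with adjacent free neighbors -> [0-15 ALLOC][16-31 FREE]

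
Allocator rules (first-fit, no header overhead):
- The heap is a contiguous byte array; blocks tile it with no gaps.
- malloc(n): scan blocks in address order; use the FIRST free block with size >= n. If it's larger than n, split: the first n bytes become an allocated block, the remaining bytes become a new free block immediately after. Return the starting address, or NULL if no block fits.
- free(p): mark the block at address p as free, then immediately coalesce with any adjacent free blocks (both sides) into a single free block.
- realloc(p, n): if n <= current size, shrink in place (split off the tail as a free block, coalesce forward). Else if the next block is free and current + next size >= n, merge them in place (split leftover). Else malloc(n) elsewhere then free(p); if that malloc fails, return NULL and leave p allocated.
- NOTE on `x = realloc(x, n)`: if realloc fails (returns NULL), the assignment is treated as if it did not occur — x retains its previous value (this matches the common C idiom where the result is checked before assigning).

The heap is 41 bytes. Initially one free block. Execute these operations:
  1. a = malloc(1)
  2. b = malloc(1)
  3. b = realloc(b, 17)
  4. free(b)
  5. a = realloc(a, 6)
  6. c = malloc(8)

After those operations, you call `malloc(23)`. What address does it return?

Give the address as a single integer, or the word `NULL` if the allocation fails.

Op 1: a = malloc(1) -> a = 0; heap: [0-0 ALLOC][1-40 FREE]
Op 2: b = malloc(1) -> b = 1; heap: [0-0 ALLOC][1-1 ALLOC][2-40 FREE]
Op 3: b = realloc(b, 17) -> b = 1; heap: [0-0 ALLOC][1-17 ALLOC][18-40 FREE]
Op 4: free(b) -> (freed b); heap: [0-0 ALLOC][1-40 FREE]
Op 5: a = realloc(a, 6) -> a = 0; heap: [0-5 ALLOC][6-40 FREE]
Op 6: c = malloc(8) -> c = 6; heap: [0-5 ALLOC][6-13 ALLOC][14-40 FREE]
malloc(23): first-fit scan over [0-5 ALLOC][6-13 ALLOC][14-40 FREE] -> 14

Answer: 14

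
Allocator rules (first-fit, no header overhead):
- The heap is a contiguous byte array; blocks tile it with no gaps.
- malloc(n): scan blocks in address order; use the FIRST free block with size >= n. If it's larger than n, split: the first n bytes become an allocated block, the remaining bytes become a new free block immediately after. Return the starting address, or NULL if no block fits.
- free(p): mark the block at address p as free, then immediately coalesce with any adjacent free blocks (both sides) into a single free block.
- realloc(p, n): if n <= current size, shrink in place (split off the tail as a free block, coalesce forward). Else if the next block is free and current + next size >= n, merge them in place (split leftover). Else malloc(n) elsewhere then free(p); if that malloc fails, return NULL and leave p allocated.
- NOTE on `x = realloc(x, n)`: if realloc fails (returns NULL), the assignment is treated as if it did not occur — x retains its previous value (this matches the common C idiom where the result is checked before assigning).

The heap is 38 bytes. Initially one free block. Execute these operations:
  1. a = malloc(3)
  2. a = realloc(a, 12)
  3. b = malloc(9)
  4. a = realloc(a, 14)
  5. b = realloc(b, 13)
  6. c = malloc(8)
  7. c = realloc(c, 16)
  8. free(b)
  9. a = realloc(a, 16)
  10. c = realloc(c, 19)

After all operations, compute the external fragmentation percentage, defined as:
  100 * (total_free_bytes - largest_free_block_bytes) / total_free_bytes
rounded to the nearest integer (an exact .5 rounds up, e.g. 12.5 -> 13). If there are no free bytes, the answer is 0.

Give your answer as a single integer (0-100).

Answer: 33

Derivation:
Op 1: a = malloc(3) -> a = 0; heap: [0-2 ALLOC][3-37 FREE]
Op 2: a = realloc(a, 12) -> a = 0; heap: [0-11 ALLOC][12-37 FREE]
Op 3: b = malloc(9) -> b = 12; heap: [0-11 ALLOC][12-20 ALLOC][21-37 FREE]
Op 4: a = realloc(a, 14) -> a = 21; heap: [0-11 FREE][12-20 ALLOC][21-34 ALLOC][35-37 FREE]
Op 5: b = realloc(b, 13) -> NULL (b unchanged); heap: [0-11 FREE][12-20 ALLOC][21-34 ALLOC][35-37 FREE]
Op 6: c = malloc(8) -> c = 0; heap: [0-7 ALLOC][8-11 FREE][12-20 ALLOC][21-34 ALLOC][35-37 FREE]
Op 7: c = realloc(c, 16) -> NULL (c unchanged); heap: [0-7 ALLOC][8-11 FREE][12-20 ALLOC][21-34 ALLOC][35-37 FREE]
Op 8: free(b) -> (freed b); heap: [0-7 ALLOC][8-20 FREE][21-34 ALLOC][35-37 FREE]
Op 9: a = realloc(a, 16) -> a = 21; heap: [0-7 ALLOC][8-20 FREE][21-36 ALLOC][37-37 FREE]
Op 10: c = realloc(c, 19) -> c = 0; heap: [0-18 ALLOC][19-20 FREE][21-36 ALLOC][37-37 FREE]
Free blocks: [2 1] total_free=3 largest=2 -> 100*(3-2)/3 = 100/3 ≈ 33.333 -> rounds to 33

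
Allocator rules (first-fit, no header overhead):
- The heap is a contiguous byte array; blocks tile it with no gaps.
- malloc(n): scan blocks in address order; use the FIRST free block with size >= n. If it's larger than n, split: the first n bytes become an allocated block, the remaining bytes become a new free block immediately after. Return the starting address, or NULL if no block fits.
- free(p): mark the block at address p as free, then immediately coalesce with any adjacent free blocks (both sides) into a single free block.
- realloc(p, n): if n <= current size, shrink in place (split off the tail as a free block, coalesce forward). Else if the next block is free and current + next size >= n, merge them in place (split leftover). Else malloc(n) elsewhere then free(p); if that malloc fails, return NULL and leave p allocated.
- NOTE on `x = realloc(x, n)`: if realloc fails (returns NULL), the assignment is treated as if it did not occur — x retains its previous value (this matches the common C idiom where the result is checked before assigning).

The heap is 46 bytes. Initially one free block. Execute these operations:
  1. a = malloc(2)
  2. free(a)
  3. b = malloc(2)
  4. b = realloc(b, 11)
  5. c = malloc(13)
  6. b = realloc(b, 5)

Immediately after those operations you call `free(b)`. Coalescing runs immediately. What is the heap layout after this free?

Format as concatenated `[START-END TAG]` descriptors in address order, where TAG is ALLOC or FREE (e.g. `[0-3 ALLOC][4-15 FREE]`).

Op 1: a = malloc(2) -> a = 0; heap: [0-1 ALLOC][2-45 FREE]
Op 2: free(a) -> (freed a); heap: [0-45 FREE]
Op 3: b = malloc(2) -> b = 0; heap: [0-1 ALLOC][2-45 FREE]
Op 4: b = realloc(b, 11) -> b = 0; heap: [0-10 ALLOC][11-45 FREE]
Op 5: c = malloc(13) -> c = 11; heap: [0-10 ALLOC][11-23 ALLOC][24-45 FREE]
Op 6: b = realloc(b, 5) -> b = 0; heap: [0-4 ALLOC][5-10 FREE][11-23 ALLOC][24-45 FREE]
free(b): b = 0 -> block [0-4 ALLOC]; mark free, coalesce with adjacent free neighbors -> [0-10 FREE][11-23 ALLOC][24-45 FREE]

Answer: [0-10 FREE][11-23 ALLOC][24-45 FREE]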